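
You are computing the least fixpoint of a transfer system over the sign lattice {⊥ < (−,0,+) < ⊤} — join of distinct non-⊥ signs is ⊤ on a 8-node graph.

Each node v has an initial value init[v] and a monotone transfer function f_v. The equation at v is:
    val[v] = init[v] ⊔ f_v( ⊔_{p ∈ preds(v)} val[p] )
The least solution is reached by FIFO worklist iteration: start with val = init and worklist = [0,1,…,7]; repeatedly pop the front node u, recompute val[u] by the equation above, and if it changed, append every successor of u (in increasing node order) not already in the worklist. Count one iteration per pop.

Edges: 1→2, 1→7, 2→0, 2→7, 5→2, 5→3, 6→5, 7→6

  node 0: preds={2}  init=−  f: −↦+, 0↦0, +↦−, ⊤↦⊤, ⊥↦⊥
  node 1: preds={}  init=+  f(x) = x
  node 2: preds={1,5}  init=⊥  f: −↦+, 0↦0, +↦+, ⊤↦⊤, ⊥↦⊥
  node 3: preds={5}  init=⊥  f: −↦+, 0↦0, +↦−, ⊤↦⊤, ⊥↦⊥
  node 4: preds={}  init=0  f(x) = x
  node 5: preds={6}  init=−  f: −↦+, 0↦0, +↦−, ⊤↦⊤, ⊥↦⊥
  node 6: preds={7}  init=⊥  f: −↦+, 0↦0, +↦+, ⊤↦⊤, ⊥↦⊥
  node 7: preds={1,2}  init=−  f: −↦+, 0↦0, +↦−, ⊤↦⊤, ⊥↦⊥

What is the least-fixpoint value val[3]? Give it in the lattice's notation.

Iteration log — 14 steps:
  step 1. node 0  ⊔preds=⊥  new=−  stable
  step 2. node 1  ⊔preds=⊥  new=+  stable
  step 3. node 2  ⊔preds=⊤  new=⊤  old=⊥  +wl: 0
  step 4. node 3  ⊔preds=−  new=+  old=⊥  +wl: 
  step 5. node 4  ⊔preds=⊥  new=0  stable
  step 6. node 5  ⊔preds=⊥  new=−  stable
  step 7. node 6  ⊔preds=−  new=+  old=⊥  +wl: 5
  step 8. node 7  ⊔preds=⊤  new=⊤  old=−  +wl: 6
  step 9. node 0  ⊔preds=⊤  new=⊤  old=−  +wl: 
  step 10. node 5  ⊔preds=+  new=−  stable
  step 11. node 6  ⊔preds=⊤  new=⊤  old=+  +wl: 5
  step 12. node 5  ⊔preds=⊤  new=⊤  old=−  +wl: 2,3
  step 13. node 2  ⊔preds=⊤  new=⊤  stable
  step 14. node 3  ⊔preds=⊤  new=⊤  old=+  +wl: 

Least fixpoint reached:
  node 0: ⊤
  node 1: +
  node 2: ⊤
  node 3: ⊤
  node 4: 0
  node 5: ⊤
  node 6: ⊤
  node 7: ⊤

⊤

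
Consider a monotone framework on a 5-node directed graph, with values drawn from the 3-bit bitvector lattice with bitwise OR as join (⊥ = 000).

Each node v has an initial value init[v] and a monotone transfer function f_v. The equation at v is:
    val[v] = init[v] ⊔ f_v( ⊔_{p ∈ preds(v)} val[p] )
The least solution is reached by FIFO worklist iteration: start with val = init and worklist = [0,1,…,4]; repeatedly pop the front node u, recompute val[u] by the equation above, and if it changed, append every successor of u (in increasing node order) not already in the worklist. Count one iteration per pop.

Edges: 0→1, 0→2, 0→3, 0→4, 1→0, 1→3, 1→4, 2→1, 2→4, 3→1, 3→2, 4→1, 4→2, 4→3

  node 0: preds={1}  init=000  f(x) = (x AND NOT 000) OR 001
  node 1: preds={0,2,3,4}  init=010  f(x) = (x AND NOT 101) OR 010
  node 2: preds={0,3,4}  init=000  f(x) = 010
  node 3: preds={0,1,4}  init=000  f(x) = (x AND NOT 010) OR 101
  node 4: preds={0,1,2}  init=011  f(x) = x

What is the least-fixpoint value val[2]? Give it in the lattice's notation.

Trace (7 dequeues):
  [1] u=0 | in 010 | out 011 | prev 000 | push {}
  [2] u=1 | in 011 | out 010 | ==
  [3] u=2 | in 011 | out 010 | prev 000 | push {1}
  [4] u=3 | in 011 | out 101 | prev 000 | push {2}
  [5] u=4 | in 011 | out 011 | ==
  [6] u=1 | in 111 | out 010 | ==
  [7] u=2 | in 111 | out 010 | ==

Converged values:
  [0] 011
  [1] 010
  [2] 010
  [3] 101
  [4] 011

010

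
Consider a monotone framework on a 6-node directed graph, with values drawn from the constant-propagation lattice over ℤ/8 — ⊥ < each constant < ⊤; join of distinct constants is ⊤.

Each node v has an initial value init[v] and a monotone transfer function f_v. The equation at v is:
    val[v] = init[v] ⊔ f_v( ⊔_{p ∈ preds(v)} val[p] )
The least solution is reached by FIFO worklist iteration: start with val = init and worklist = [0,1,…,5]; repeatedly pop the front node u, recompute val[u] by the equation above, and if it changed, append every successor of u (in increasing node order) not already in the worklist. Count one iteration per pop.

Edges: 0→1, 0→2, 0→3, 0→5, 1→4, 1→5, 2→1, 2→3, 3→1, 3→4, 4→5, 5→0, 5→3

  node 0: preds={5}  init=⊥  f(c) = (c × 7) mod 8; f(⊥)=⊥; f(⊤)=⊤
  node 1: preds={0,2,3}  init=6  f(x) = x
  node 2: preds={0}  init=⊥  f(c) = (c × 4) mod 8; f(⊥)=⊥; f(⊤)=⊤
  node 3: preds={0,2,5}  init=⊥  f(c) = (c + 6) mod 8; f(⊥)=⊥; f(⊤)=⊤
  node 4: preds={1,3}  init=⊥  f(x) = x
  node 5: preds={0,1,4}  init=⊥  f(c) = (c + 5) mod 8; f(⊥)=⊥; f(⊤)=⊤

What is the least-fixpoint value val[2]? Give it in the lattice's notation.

⊤

Trace (20 dequeues):
  [1] u=0 | in ⊥ | out ⊥ | ==
  [2] u=1 | in ⊥ | out 6 | ==
  [3] u=2 | in ⊥ | out ⊥ | ==
  [4] u=3 | in ⊥ | out ⊥ | ==
  [5] u=4 | in 6 | out 6 | prev ⊥ | push {}
  [6] u=5 | in 6 | out 3 | prev ⊥ | push {0,3}
  [7] u=0 | in 3 | out 5 | prev ⊥ | push {1,2,5}
  [8] u=3 | in ⊤ | out ⊤ | prev ⊥ | push {4}
  [9] u=1 | in ⊤ | out ⊤ | prev 6 | push {}
  [10] u=2 | in 5 | out 4 | prev ⊥ | push {1,3}
  [11] u=5 | in ⊤ | out ⊤ | prev 3 | push {0}
  [12] u=4 | in ⊤ | out ⊤ | prev 6 | push {5}
  [13] u=1 | in ⊤ | out ⊤ | ==
  [14] u=3 | in ⊤ | out ⊤ | ==
  [15] u=0 | in ⊤ | out ⊤ | prev 5 | push {1,2,3}
  [16] u=5 | in ⊤ | out ⊤ | ==
  [17] u=1 | in ⊤ | out ⊤ | ==
  [18] u=2 | in ⊤ | out ⊤ | prev 4 | push {1}
  [19] u=3 | in ⊤ | out ⊤ | ==
  [20] u=1 | in ⊤ | out ⊤ | ==

Converged values:
  [0] ⊤
  [1] ⊤
  [2] ⊤
  [3] ⊤
  [4] ⊤
  [5] ⊤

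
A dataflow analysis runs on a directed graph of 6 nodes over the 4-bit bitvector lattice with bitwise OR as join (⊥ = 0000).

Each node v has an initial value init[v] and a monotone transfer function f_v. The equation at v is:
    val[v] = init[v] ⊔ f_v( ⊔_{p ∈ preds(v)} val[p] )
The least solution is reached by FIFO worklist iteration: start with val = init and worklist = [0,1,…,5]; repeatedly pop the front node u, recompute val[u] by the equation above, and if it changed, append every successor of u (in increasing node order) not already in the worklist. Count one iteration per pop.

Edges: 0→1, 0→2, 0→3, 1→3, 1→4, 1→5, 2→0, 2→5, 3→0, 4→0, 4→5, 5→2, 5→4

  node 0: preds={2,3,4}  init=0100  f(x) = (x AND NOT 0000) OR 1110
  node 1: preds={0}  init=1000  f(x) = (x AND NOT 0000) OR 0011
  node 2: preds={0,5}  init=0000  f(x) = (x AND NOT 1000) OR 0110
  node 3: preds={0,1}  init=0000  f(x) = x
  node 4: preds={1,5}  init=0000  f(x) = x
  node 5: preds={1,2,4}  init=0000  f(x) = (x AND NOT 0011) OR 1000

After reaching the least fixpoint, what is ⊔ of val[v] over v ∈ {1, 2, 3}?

1111

Worklist (13 pops):
  #1 pop 0: in=0000 → 1110 (was 0100); enqueue []
  #2 pop 1: in=1110 → 1111 (was 1000); enqueue []
  #3 pop 2: in=1110 → 0110 (was 0000); enqueue [0]
  #4 pop 3: in=1111 → 1111 (was 0000); enqueue []
  #5 pop 4: in=1111 → 1111 (was 0000); enqueue []
  #6 pop 5: in=1111 → 1100 (was 0000); enqueue [2,4]
  #7 pop 0: in=1111 → 1111 (was 1110); enqueue [1,3]
  #8 pop 2: in=1111 → 0111 (was 0110); enqueue [0,5]
  #9 pop 4: in=1111 → 1111 (no change)
  #10 pop 1: in=1111 → 1111 (no change)
  #11 pop 3: in=1111 → 1111 (no change)
  #12 pop 0: in=1111 → 1111 (no change)
  #13 pop 5: in=1111 → 1100 (no change)

Fixpoint:
  val[0] = 1111
  val[1] = 1111
  val[2] = 0111
  val[3] = 1111
  val[4] = 1111
  val[5] = 1100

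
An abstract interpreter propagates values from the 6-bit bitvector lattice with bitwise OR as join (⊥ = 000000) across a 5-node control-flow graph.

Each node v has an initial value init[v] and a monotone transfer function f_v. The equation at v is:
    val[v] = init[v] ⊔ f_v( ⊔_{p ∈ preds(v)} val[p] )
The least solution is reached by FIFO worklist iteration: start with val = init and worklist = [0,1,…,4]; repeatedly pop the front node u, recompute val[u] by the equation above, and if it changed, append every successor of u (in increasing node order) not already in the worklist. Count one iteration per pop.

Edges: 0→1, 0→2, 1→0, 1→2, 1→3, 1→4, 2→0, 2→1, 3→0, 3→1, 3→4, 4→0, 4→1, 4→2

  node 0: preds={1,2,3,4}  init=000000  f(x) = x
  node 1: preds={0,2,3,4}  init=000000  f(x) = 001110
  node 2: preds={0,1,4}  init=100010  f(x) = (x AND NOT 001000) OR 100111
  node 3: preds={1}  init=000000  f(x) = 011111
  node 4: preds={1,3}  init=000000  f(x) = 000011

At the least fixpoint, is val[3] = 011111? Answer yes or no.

Worklist (10 pops):
  #1 pop 0: in=100010 → 100010 (was 000000); enqueue []
  #2 pop 1: in=100010 → 001110 (was 000000); enqueue [0]
  #3 pop 2: in=101110 → 100111 (was 100010); enqueue [1]
  #4 pop 3: in=001110 → 011111 (was 000000); enqueue []
  #5 pop 4: in=011111 → 000011 (was 000000); enqueue [2]
  #6 pop 0: in=111111 → 111111 (was 100010); enqueue []
  #7 pop 1: in=111111 → 001110 (no change)
  #8 pop 2: in=111111 → 110111 (was 100111); enqueue [0,1]
  #9 pop 0: in=111111 → 111111 (no change)
  #10 pop 1: in=111111 → 001110 (no change)

Fixpoint:
  val[0] = 111111
  val[1] = 001110
  val[2] = 110111
  val[3] = 011111
  val[4] = 000011

yes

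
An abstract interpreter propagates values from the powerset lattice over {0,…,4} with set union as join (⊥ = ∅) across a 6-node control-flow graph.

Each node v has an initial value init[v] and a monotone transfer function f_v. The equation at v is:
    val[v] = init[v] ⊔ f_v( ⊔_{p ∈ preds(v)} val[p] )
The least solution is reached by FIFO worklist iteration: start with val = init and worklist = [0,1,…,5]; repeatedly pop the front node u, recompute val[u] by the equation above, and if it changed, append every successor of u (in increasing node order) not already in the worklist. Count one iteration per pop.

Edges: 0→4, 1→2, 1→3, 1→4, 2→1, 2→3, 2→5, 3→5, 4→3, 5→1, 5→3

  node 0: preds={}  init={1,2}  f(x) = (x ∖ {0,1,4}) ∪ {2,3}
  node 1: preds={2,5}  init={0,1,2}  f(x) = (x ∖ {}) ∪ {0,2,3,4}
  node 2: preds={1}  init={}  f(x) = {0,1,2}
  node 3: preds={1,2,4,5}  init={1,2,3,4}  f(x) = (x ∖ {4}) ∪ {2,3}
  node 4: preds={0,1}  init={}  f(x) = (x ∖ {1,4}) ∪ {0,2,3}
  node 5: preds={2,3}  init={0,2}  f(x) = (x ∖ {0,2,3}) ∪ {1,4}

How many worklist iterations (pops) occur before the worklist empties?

8

Iteration log — 8 steps:
  step 1. node 0  ⊔preds={}  new={1,2,3}  old={1,2}  +wl: 
  step 2. node 1  ⊔preds={0,2}  new={0,1,2,3,4}  old={0,1,2}  +wl: 
  step 3. node 2  ⊔preds={0,1,2,3,4}  new={0,1,2}  old={}  +wl: 1
  step 4. node 3  ⊔preds={0,1,2,3,4}  new={0,1,2,3,4}  old={1,2,3,4}  +wl: 
  step 5. node 4  ⊔preds={0,1,2,3,4}  new={0,2,3}  old={}  +wl: 3
  step 6. node 5  ⊔preds={0,1,2,3,4}  new={0,1,2,4}  old={0,2}  +wl: 
  step 7. node 1  ⊔preds={0,1,2,4}  new={0,1,2,3,4}  stable
  step 8. node 3  ⊔preds={0,1,2,3,4}  new={0,1,2,3,4}  stable

Least fixpoint reached:
  node 0: {1,2,3}
  node 1: {0,1,2,3,4}
  node 2: {0,1,2}
  node 3: {0,1,2,3,4}
  node 4: {0,2,3}
  node 5: {0,1,2,4}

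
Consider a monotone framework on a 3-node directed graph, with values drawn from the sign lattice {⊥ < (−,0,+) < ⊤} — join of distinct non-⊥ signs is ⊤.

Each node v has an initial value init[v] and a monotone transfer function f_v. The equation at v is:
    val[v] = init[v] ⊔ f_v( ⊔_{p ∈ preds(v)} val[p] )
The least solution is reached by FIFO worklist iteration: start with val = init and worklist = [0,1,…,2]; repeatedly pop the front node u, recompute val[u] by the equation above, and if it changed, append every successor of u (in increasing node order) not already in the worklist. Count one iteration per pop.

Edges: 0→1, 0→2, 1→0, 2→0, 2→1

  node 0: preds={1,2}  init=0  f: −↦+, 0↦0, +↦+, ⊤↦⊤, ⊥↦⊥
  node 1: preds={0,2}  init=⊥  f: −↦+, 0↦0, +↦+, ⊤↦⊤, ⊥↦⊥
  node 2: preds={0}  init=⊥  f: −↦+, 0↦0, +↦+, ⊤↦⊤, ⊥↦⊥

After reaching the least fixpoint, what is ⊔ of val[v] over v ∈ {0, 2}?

0

Iteration log — 5 steps:
  step 1. node 0  ⊔preds=⊥  new=0  stable
  step 2. node 1  ⊔preds=0  new=0  old=⊥  +wl: 0
  step 3. node 2  ⊔preds=0  new=0  old=⊥  +wl: 1
  step 4. node 0  ⊔preds=0  new=0  stable
  step 5. node 1  ⊔preds=0  new=0  stable

Least fixpoint reached:
  node 0: 0
  node 1: 0
  node 2: 0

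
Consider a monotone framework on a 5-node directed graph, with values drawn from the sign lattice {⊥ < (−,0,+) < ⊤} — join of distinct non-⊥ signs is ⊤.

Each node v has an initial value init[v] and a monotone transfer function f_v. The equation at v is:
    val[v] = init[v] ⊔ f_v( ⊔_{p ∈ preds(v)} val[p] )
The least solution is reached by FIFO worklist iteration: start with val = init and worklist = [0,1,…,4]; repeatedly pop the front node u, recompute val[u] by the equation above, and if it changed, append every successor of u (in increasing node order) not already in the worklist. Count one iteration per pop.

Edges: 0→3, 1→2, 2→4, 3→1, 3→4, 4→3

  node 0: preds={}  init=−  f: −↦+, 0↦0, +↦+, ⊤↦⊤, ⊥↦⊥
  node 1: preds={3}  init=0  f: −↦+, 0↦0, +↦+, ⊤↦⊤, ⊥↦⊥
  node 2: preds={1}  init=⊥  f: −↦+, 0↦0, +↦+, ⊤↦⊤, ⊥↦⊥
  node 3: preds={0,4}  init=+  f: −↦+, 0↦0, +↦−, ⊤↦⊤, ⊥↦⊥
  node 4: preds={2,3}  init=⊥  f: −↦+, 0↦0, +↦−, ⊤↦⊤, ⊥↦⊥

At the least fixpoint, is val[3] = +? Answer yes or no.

no

Iteration log — 8 steps:
  step 1. node 0  ⊔preds=⊥  new=−  stable
  step 2. node 1  ⊔preds=+  new=⊤  old=0  +wl: 
  step 3. node 2  ⊔preds=⊤  new=⊤  old=⊥  +wl: 
  step 4. node 3  ⊔preds=−  new=+  stable
  step 5. node 4  ⊔preds=⊤  new=⊤  old=⊥  +wl: 3
  step 6. node 3  ⊔preds=⊤  new=⊤  old=+  +wl: 1,4
  step 7. node 1  ⊔preds=⊤  new=⊤  stable
  step 8. node 4  ⊔preds=⊤  new=⊤  stable

Least fixpoint reached:
  node 0: −
  node 1: ⊤
  node 2: ⊤
  node 3: ⊤
  node 4: ⊤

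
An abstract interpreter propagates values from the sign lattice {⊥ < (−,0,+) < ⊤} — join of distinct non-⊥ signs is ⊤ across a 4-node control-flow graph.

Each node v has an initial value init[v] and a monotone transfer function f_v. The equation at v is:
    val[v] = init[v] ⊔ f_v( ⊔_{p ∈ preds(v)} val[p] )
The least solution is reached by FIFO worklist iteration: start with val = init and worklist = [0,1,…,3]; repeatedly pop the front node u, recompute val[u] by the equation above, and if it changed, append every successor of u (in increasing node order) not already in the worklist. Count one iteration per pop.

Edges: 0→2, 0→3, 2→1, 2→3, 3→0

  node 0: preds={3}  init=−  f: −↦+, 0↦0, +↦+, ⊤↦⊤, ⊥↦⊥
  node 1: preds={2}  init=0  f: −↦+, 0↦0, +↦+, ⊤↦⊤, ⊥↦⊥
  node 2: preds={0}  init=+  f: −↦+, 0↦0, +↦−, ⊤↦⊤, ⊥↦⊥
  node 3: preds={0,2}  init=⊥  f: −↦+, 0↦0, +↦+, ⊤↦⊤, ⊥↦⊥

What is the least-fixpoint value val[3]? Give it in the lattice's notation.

Trace (8 dequeues):
  [1] u=0 | in ⊥ | out − | ==
  [2] u=1 | in + | out ⊤ | prev 0 | push {}
  [3] u=2 | in − | out + | ==
  [4] u=3 | in ⊤ | out ⊤ | prev ⊥ | push {0}
  [5] u=0 | in ⊤ | out ⊤ | prev − | push {2,3}
  [6] u=2 | in ⊤ | out ⊤ | prev + | push {1}
  [7] u=3 | in ⊤ | out ⊤ | ==
  [8] u=1 | in ⊤ | out ⊤ | ==

Converged values:
  [0] ⊤
  [1] ⊤
  [2] ⊤
  [3] ⊤

⊤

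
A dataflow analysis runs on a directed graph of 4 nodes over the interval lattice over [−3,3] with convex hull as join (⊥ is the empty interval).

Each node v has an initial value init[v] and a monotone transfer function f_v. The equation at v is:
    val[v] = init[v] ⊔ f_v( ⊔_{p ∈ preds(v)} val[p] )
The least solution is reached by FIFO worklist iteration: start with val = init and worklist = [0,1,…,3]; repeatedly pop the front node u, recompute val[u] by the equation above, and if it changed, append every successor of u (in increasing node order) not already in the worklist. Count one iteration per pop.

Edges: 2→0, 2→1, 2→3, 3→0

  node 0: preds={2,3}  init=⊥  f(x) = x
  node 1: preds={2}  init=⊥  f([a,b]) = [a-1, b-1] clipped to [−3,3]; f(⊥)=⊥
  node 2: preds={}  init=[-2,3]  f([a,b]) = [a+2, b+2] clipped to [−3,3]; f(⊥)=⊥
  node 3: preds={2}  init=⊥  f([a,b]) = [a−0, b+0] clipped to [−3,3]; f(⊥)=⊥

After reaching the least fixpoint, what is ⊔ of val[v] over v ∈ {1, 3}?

[-3,3]

Worklist (5 pops):
  #1 pop 0: in=[-2,3] → [-2,3] (was ⊥); enqueue []
  #2 pop 1: in=[-2,3] → [-3,2] (was ⊥); enqueue []
  #3 pop 2: in=⊥ → [-2,3] (no change)
  #4 pop 3: in=[-2,3] → [-2,3] (was ⊥); enqueue [0]
  #5 pop 0: in=[-2,3] → [-2,3] (no change)

Fixpoint:
  val[0] = [-2,3]
  val[1] = [-3,2]
  val[2] = [-2,3]
  val[3] = [-2,3]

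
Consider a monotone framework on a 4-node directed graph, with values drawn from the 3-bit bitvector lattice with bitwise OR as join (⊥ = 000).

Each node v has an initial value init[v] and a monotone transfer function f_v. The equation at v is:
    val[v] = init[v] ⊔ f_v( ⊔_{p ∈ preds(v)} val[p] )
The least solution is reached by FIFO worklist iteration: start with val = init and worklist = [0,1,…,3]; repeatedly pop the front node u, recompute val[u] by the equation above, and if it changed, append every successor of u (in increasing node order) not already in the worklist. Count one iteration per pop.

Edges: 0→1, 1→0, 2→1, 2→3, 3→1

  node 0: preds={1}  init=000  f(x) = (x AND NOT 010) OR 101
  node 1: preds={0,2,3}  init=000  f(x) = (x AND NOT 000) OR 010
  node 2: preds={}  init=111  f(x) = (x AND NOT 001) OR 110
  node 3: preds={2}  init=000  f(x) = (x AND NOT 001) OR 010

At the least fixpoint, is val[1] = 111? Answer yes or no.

Trace (6 dequeues):
  [1] u=0 | in 000 | out 101 | prev 000 | push {}
  [2] u=1 | in 111 | out 111 | prev 000 | push {0}
  [3] u=2 | in 000 | out 111 | ==
  [4] u=3 | in 111 | out 110 | prev 000 | push {1}
  [5] u=0 | in 111 | out 101 | ==
  [6] u=1 | in 111 | out 111 | ==

Converged values:
  [0] 101
  [1] 111
  [2] 111
  [3] 110

yes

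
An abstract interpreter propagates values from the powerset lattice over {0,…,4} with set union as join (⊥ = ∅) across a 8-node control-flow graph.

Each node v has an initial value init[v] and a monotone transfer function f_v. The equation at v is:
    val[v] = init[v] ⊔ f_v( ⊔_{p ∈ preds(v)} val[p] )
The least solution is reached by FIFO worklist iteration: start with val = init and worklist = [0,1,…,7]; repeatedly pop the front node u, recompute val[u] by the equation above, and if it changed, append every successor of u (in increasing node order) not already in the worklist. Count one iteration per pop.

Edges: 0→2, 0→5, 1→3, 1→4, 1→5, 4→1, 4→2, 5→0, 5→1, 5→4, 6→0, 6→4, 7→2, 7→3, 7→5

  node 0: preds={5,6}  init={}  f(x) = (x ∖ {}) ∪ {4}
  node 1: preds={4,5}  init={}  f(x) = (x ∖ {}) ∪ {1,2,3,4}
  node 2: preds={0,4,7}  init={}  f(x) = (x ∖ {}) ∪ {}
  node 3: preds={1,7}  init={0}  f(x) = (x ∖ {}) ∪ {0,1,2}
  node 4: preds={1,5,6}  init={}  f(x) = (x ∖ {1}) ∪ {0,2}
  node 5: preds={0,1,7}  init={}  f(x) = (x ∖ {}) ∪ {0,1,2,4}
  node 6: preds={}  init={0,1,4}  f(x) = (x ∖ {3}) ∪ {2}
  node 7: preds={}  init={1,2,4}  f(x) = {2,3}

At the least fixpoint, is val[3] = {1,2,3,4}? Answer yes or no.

Iteration log — 15 steps:
  step 1. node 0  ⊔preds={0,1,4}  new={0,1,4}  old={}  +wl: 
  step 2. node 1  ⊔preds={}  new={1,2,3,4}  old={}  +wl: 
  step 3. node 2  ⊔preds={0,1,2,4}  new={0,1,2,4}  old={}  +wl: 
  step 4. node 3  ⊔preds={1,2,3,4}  new={0,1,2,3,4}  old={0}  +wl: 
  step 5. node 4  ⊔preds={0,1,2,3,4}  new={0,2,3,4}  old={}  +wl: 1,2
  step 6. node 5  ⊔preds={0,1,2,3,4}  new={0,1,2,3,4}  old={}  +wl: 0,4
  step 7. node 6  ⊔preds={}  new={0,1,2,4}  old={0,1,4}  +wl: 
  step 8. node 7  ⊔preds={}  new={1,2,3,4}  old={1,2,4}  +wl: 3,5
  step 9. node 1  ⊔preds={0,1,2,3,4}  new={0,1,2,3,4}  old={1,2,3,4}  +wl: 
  step 10. node 2  ⊔preds={0,1,2,3,4}  new={0,1,2,3,4}  old={0,1,2,4}  +wl: 
  step 11. node 0  ⊔preds={0,1,2,3,4}  new={0,1,2,3,4}  old={0,1,4}  +wl: 2
  step 12. node 4  ⊔preds={0,1,2,3,4}  new={0,2,3,4}  stable
  step 13. node 3  ⊔preds={0,1,2,3,4}  new={0,1,2,3,4}  stable
  step 14. node 5  ⊔preds={0,1,2,3,4}  new={0,1,2,3,4}  stable
  step 15. node 2  ⊔preds={0,1,2,3,4}  new={0,1,2,3,4}  stable

Least fixpoint reached:
  node 0: {0,1,2,3,4}
  node 1: {0,1,2,3,4}
  node 2: {0,1,2,3,4}
  node 3: {0,1,2,3,4}
  node 4: {0,2,3,4}
  node 5: {0,1,2,3,4}
  node 6: {0,1,2,4}
  node 7: {1,2,3,4}

no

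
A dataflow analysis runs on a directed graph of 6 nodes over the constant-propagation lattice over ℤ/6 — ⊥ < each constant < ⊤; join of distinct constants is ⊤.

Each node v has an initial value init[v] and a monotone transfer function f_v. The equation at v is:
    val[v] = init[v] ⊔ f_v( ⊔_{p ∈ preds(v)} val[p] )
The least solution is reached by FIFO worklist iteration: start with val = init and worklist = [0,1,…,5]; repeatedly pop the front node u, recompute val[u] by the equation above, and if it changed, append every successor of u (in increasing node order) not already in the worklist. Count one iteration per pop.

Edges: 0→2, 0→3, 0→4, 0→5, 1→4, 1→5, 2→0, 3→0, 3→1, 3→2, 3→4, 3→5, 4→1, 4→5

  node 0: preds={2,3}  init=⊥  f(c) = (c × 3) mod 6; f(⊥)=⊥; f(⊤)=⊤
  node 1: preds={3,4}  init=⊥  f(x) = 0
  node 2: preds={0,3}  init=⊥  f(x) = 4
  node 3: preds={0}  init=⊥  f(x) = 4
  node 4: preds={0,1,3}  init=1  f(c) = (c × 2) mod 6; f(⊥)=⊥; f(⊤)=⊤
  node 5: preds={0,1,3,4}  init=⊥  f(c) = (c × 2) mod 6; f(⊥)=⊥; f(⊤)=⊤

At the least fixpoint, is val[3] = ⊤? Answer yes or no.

no

Trace (12 dequeues):
  [1] u=0 | in ⊥ | out ⊥ | ==
  [2] u=1 | in 1 | out 0 | prev ⊥ | push {}
  [3] u=2 | in ⊥ | out 4 | prev ⊥ | push {0}
  [4] u=3 | in ⊥ | out 4 | prev ⊥ | push {1,2}
  [5] u=4 | in ⊤ | out ⊤ | prev 1 | push {}
  [6] u=5 | in ⊤ | out ⊤ | prev ⊥ | push {}
  [7] u=0 | in 4 | out 0 | prev ⊥ | push {3,4,5}
  [8] u=1 | in ⊤ | out 0 | ==
  [9] u=2 | in ⊤ | out 4 | ==
  [10] u=3 | in 0 | out 4 | ==
  [11] u=4 | in ⊤ | out ⊤ | ==
  [12] u=5 | in ⊤ | out ⊤ | ==

Converged values:
  [0] 0
  [1] 0
  [2] 4
  [3] 4
  [4] ⊤
  [5] ⊤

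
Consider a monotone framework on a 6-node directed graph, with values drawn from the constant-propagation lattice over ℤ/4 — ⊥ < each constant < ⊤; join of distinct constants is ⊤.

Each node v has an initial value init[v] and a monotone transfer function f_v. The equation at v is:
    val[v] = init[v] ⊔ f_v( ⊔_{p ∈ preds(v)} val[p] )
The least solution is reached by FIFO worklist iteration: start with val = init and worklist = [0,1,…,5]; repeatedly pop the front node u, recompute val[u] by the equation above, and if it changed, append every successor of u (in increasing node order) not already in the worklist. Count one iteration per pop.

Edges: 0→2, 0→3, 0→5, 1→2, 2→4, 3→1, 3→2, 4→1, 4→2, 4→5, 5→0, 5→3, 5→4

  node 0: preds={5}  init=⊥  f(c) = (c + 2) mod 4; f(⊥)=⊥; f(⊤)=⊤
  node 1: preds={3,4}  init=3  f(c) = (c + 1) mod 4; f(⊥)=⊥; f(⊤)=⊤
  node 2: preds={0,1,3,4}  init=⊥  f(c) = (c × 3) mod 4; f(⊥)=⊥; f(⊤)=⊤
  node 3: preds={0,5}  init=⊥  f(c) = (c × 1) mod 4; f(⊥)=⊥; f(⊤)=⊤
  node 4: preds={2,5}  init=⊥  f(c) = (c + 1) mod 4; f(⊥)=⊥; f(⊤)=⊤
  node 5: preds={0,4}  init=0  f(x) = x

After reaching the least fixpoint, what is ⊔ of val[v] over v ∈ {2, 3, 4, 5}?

Trace (13 dequeues):
  [1] u=0 | in 0 | out 2 | prev ⊥ | push {}
  [2] u=1 | in ⊥ | out 3 | ==
  [3] u=2 | in ⊤ | out ⊤ | prev ⊥ | push {}
  [4] u=3 | in ⊤ | out ⊤ | prev ⊥ | push {1,2}
  [5] u=4 | in ⊤ | out ⊤ | prev ⊥ | push {}
  [6] u=5 | in ⊤ | out ⊤ | prev 0 | push {0,3,4}
  [7] u=1 | in ⊤ | out ⊤ | prev 3 | push {}
  [8] u=2 | in ⊤ | out ⊤ | ==
  [9] u=0 | in ⊤ | out ⊤ | prev 2 | push {2,5}
  [10] u=3 | in ⊤ | out ⊤ | ==
  [11] u=4 | in ⊤ | out ⊤ | ==
  [12] u=2 | in ⊤ | out ⊤ | ==
  [13] u=5 | in ⊤ | out ⊤ | ==

Converged values:
  [0] ⊤
  [1] ⊤
  [2] ⊤
  [3] ⊤
  [4] ⊤
  [5] ⊤

⊤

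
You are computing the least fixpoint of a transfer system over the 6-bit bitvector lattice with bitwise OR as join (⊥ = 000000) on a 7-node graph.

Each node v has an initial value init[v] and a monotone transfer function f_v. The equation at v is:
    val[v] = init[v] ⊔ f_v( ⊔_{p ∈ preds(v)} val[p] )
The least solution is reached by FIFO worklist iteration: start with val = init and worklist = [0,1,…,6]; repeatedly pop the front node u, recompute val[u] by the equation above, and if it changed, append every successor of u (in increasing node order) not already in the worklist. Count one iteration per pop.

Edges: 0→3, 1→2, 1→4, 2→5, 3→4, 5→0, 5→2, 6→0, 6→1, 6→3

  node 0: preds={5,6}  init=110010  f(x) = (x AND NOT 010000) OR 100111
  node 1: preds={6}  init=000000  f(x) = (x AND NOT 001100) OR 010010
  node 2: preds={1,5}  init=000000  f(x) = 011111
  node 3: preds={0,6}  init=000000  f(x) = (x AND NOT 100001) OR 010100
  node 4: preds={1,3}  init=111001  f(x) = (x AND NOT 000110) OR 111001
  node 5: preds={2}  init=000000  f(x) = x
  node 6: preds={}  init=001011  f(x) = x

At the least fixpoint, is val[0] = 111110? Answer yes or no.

no

Trace (9 dequeues):
  [1] u=0 | in 001011 | out 111111 | prev 110010 | push {}
  [2] u=1 | in 001011 | out 010011 | prev 000000 | push {}
  [3] u=2 | in 010011 | out 011111 | prev 000000 | push {}
  [4] u=3 | in 111111 | out 011110 | prev 000000 | push {}
  [5] u=4 | in 011111 | out 111001 | ==
  [6] u=5 | in 011111 | out 011111 | prev 000000 | push {0,2}
  [7] u=6 | in 000000 | out 001011 | ==
  [8] u=0 | in 011111 | out 111111 | ==
  [9] u=2 | in 011111 | out 011111 | ==

Converged values:
  [0] 111111
  [1] 010011
  [2] 011111
  [3] 011110
  [4] 111001
  [5] 011111
  [6] 001011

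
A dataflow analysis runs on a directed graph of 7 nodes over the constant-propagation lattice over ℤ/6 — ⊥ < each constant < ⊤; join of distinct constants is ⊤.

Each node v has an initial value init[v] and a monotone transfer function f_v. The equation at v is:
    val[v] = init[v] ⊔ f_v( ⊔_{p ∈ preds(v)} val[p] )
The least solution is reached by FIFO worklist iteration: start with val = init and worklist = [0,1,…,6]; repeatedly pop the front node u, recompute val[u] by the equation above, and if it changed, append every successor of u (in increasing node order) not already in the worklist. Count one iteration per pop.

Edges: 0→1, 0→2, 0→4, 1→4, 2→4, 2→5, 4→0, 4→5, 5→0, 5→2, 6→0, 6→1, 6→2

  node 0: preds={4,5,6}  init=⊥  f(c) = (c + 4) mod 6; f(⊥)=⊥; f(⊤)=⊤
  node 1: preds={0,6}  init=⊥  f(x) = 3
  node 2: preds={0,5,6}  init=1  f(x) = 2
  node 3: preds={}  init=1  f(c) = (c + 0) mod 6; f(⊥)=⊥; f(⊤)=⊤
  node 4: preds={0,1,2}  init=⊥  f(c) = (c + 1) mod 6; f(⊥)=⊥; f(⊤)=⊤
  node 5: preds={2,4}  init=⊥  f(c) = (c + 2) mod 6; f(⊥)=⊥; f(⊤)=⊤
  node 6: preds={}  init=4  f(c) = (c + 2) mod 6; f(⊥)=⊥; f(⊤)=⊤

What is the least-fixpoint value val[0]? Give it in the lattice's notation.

Worklist (11 pops):
  #1 pop 0: in=4 → 2 (was ⊥); enqueue []
  #2 pop 1: in=⊤ → 3 (was ⊥); enqueue []
  #3 pop 2: in=⊤ → ⊤ (was 1); enqueue []
  #4 pop 3: in=⊥ → 1 (no change)
  #5 pop 4: in=⊤ → ⊤ (was ⊥); enqueue [0]
  #6 pop 5: in=⊤ → ⊤ (was ⊥); enqueue [2]
  #7 pop 6: in=⊥ → 4 (no change)
  #8 pop 0: in=⊤ → ⊤ (was 2); enqueue [1,4]
  #9 pop 2: in=⊤ → ⊤ (no change)
  #10 pop 1: in=⊤ → 3 (no change)
  #11 pop 4: in=⊤ → ⊤ (no change)

Fixpoint:
  val[0] = ⊤
  val[1] = 3
  val[2] = ⊤
  val[3] = 1
  val[4] = ⊤
  val[5] = ⊤
  val[6] = 4

⊤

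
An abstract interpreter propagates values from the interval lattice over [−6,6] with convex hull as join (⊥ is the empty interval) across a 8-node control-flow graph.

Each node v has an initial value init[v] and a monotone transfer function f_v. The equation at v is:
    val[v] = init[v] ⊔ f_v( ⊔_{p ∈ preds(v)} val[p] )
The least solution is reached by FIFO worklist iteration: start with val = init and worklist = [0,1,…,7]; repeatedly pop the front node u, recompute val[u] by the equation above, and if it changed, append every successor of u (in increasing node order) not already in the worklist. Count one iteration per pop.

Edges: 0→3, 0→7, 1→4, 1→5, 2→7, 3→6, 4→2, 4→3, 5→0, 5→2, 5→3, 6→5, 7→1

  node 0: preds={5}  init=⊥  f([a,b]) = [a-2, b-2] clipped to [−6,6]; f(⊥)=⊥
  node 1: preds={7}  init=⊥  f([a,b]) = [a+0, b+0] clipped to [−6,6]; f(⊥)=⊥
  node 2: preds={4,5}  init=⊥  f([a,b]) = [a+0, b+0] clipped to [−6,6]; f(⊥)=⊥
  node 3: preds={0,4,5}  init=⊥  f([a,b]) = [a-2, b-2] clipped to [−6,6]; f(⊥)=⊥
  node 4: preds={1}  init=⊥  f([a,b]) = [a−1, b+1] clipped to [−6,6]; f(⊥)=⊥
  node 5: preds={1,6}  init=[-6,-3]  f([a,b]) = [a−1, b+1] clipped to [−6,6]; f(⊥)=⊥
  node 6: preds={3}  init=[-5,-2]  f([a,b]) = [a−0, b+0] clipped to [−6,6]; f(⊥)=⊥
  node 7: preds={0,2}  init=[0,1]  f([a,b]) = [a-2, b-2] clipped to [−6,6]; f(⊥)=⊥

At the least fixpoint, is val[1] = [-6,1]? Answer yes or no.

yes

Trace (20 dequeues):
  [1] u=0 | in [-6,-3] | out [-6,-5] | prev ⊥ | push {}
  [2] u=1 | in [0,1] | out [0,1] | prev ⊥ | push {}
  [3] u=2 | in [-6,-3] | out [-6,-3] | prev ⊥ | push {}
  [4] u=3 | in [-6,-3] | out [-6,-5] | prev ⊥ | push {}
  [5] u=4 | in [0,1] | out [-1,2] | prev ⊥ | push {2,3}
  [6] u=5 | in [-5,1] | out [-6,2] | prev [-6,-3] | push {0}
  [7] u=6 | in [-6,-5] | out [-6,-2] | prev [-5,-2] | push {5}
  [8] u=7 | in [-6,-3] | out [-6,1] | prev [0,1] | push {1}
  [9] u=2 | in [-6,2] | out [-6,2] | prev [-6,-3] | push {7}
  [10] u=3 | in [-6,2] | out [-6,0] | prev [-6,-5] | push {6}
  [11] u=0 | in [-6,2] | out [-6,0] | prev [-6,-5] | push {3}
  [12] u=5 | in [-6,1] | out [-6,2] | ==
  [13] u=1 | in [-6,1] | out [-6,1] | prev [0,1] | push {4,5}
  [14] u=7 | in [-6,2] | out [-6,1] | ==
  [15] u=6 | in [-6,0] | out [-6,0] | prev [-6,-2] | push {}
  [16] u=3 | in [-6,2] | out [-6,0] | ==
  [17] u=4 | in [-6,1] | out [-6,2] | prev [-1,2] | push {2,3}
  [18] u=5 | in [-6,1] | out [-6,2] | ==
  [19] u=2 | in [-6,2] | out [-6,2] | ==
  [20] u=3 | in [-6,2] | out [-6,0] | ==

Converged values:
  [0] [-6,0]
  [1] [-6,1]
  [2] [-6,2]
  [3] [-6,0]
  [4] [-6,2]
  [5] [-6,2]
  [6] [-6,0]
  [7] [-6,1]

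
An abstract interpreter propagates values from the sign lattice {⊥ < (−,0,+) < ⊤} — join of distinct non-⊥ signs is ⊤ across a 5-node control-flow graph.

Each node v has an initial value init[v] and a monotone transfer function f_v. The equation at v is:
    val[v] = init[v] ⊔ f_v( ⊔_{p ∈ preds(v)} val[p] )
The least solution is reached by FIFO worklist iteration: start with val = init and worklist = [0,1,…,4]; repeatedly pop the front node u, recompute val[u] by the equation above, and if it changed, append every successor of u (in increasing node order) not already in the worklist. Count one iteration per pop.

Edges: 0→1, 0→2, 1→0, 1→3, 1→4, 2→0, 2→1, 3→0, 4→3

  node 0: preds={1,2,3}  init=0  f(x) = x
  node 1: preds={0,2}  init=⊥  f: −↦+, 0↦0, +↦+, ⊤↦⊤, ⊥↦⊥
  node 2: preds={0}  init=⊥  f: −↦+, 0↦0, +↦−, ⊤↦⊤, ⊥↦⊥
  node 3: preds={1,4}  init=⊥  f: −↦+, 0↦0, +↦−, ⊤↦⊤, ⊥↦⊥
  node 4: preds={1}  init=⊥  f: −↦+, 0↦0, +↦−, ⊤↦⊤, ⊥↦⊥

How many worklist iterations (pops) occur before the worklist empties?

Iteration log — 8 steps:
  step 1. node 0  ⊔preds=⊥  new=0  stable
  step 2. node 1  ⊔preds=0  new=0  old=⊥  +wl: 0
  step 3. node 2  ⊔preds=0  new=0  old=⊥  +wl: 1
  step 4. node 3  ⊔preds=0  new=0  old=⊥  +wl: 
  step 5. node 4  ⊔preds=0  new=0  old=⊥  +wl: 3
  step 6. node 0  ⊔preds=0  new=0  stable
  step 7. node 1  ⊔preds=0  new=0  stable
  step 8. node 3  ⊔preds=0  new=0  stable

Least fixpoint reached:
  node 0: 0
  node 1: 0
  node 2: 0
  node 3: 0
  node 4: 0

8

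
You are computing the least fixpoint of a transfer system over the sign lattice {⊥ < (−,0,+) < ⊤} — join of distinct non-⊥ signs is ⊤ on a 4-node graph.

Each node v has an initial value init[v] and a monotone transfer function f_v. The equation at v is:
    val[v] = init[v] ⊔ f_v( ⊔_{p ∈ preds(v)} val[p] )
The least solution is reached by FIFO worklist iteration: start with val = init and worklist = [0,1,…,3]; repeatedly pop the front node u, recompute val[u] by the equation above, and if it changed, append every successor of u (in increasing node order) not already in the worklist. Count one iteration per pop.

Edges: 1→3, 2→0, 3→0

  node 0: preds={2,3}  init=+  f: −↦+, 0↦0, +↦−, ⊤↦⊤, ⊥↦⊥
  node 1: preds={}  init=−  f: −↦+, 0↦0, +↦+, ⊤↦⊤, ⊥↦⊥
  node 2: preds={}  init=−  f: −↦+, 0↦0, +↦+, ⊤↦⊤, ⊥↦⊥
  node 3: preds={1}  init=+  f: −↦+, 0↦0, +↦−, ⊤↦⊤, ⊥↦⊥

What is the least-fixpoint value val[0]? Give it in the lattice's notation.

Iteration log — 4 steps:
  step 1. node 0  ⊔preds=⊤  new=⊤  old=+  +wl: 
  step 2. node 1  ⊔preds=⊥  new=−  stable
  step 3. node 2  ⊔preds=⊥  new=−  stable
  step 4. node 3  ⊔preds=−  new=+  stable

Least fixpoint reached:
  node 0: ⊤
  node 1: −
  node 2: −
  node 3: +

⊤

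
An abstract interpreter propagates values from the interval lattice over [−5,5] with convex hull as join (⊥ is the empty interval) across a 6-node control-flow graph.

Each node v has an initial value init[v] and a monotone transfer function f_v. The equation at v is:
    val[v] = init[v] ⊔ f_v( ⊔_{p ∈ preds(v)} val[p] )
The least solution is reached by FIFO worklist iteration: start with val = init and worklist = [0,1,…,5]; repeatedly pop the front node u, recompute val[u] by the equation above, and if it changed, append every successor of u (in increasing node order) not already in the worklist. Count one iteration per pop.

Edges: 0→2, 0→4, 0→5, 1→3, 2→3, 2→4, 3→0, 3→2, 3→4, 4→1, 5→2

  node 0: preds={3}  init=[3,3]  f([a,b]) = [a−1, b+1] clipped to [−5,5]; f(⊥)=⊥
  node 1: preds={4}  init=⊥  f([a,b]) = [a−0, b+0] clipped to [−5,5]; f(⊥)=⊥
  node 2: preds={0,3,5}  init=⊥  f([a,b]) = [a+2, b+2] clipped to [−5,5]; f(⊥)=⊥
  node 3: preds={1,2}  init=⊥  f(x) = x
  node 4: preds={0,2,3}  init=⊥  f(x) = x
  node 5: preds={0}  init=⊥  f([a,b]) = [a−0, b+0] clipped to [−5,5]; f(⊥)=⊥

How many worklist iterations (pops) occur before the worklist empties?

Worklist (80 pops):
  #1 pop 0: in=⊥ → [3,3] (no change)
  #2 pop 1: in=⊥ → ⊥ (no change)
  #3 pop 2: in=[3,3] → [5,5] (was ⊥); enqueue []
  #4 pop 3: in=[5,5] → [5,5] (was ⊥); enqueue [0,2]
  #5 pop 4: in=[3,5] → [3,5] (was ⊥); enqueue [1]
  #6 pop 5: in=[3,3] → [3,3] (was ⊥); enqueue []
  #7 pop 0: in=[5,5] → [3,5] (was [3,3]); enqueue [4,5]
  #8 pop 2: in=[3,5] → [5,5] (no change)
  #9 pop 1: in=[3,5] → [3,5] (was ⊥); enqueue [3]
  #10 pop 4: in=[3,5] → [3,5] (no change)
  #11 pop 5: in=[3,5] → [3,5] (was [3,3]); enqueue [2]
  #12 pop 3: in=[3,5] → [3,5] (was [5,5]); enqueue [0,4]
  #13 pop 2: in=[3,5] → [5,5] (no change)
  #14 pop 0: in=[3,5] → [2,5] (was [3,5]); enqueue [2,5]
  #15 pop 4: in=[2,5] → [2,5] (was [3,5]); enqueue [1]
  #16 pop 2: in=[2,5] → [4,5] (was [5,5]); enqueue [3,4]
  #17 pop 5: in=[2,5] → [2,5] (was [3,5]); enqueue [2]
  #18 pop 1: in=[2,5] → [2,5] (was [3,5]); enqueue []
  #19 pop 3: in=[2,5] → [2,5] (was [3,5]); enqueue [0]
  #20 pop 4: in=[2,5] → [2,5] (no change)
  #21 pop 2: in=[2,5] → [4,5] (no change)
  #22 pop 0: in=[2,5] → [1,5] (was [2,5]); enqueue [2,4,5]
  #23 pop 2: in=[1,5] → [3,5] (was [4,5]); enqueue [3]
  #24 pop 4: in=[1,5] → [1,5] (was [2,5]); enqueue [1]
  #25 pop 5: in=[1,5] → [1,5] (was [2,5]); enqueue [2]
  #26 pop 3: in=[2,5] → [2,5] (no change)
  #27 pop 1: in=[1,5] → [1,5] (was [2,5]); enqueue [3]
  #28 pop 2: in=[1,5] → [3,5] (no change)
  #29 pop 3: in=[1,5] → [1,5] (was [2,5]); enqueue [0,2,4]
  #30 pop 0: in=[1,5] → [0,5] (was [1,5]); enqueue [5]
  #31 pop 2: in=[0,5] → [2,5] (was [3,5]); enqueue [3]
  #32 pop 4: in=[0,5] → [0,5] (was [1,5]); enqueue [1]
  #33 pop 5: in=[0,5] → [0,5] (was [1,5]); enqueue [2]
  #34 pop 3: in=[1,5] → [1,5] (no change)
  #35 pop 1: in=[0,5] → [0,5] (was [1,5]); enqueue [3]
  #36 pop 2: in=[0,5] → [2,5] (no change)
  #37 pop 3: in=[0,5] → [0,5] (was [1,5]); enqueue [0,2,4]
  #38 pop 0: in=[0,5] → [-1,5] (was [0,5]); enqueue [5]
  #39 pop 2: in=[-1,5] → [1,5] (was [2,5]); enqueue [3]
  #40 pop 4: in=[-1,5] → [-1,5] (was [0,5]); enqueue [1]
  #41 pop 5: in=[-1,5] → [-1,5] (was [0,5]); enqueue [2]
  #42 pop 3: in=[0,5] → [0,5] (no change)
  #43 pop 1: in=[-1,5] → [-1,5] (was [0,5]); enqueue [3]
  #44 pop 2: in=[-1,5] → [1,5] (no change)
  #45 pop 3: in=[-1,5] → [-1,5] (was [0,5]); enqueue [0,2,4]
  #46 pop 0: in=[-1,5] → [-2,5] (was [-1,5]); enqueue [5]
  #47 pop 2: in=[-2,5] → [0,5] (was [1,5]); enqueue [3]
  #48 pop 4: in=[-2,5] → [-2,5] (was [-1,5]); enqueue [1]
  #49 pop 5: in=[-2,5] → [-2,5] (was [-1,5]); enqueue [2]
  #50 pop 3: in=[-1,5] → [-1,5] (no change)
  #51 pop 1: in=[-2,5] → [-2,5] (was [-1,5]); enqueue [3]
  #52 pop 2: in=[-2,5] → [0,5] (no change)
  #53 pop 3: in=[-2,5] → [-2,5] (was [-1,5]); enqueue [0,2,4]
  #54 pop 0: in=[-2,5] → [-3,5] (was [-2,5]); enqueue [5]
  #55 pop 2: in=[-3,5] → [-1,5] (was [0,5]); enqueue [3]
  #56 pop 4: in=[-3,5] → [-3,5] (was [-2,5]); enqueue [1]
  #57 pop 5: in=[-3,5] → [-3,5] (was [-2,5]); enqueue [2]
  #58 pop 3: in=[-2,5] → [-2,5] (no change)
  #59 pop 1: in=[-3,5] → [-3,5] (was [-2,5]); enqueue [3]
  #60 pop 2: in=[-3,5] → [-1,5] (no change)
  #61 pop 3: in=[-3,5] → [-3,5] (was [-2,5]); enqueue [0,2,4]
  #62 pop 0: in=[-3,5] → [-4,5] (was [-3,5]); enqueue [5]
  #63 pop 2: in=[-4,5] → [-2,5] (was [-1,5]); enqueue [3]
  #64 pop 4: in=[-4,5] → [-4,5] (was [-3,5]); enqueue [1]
  #65 pop 5: in=[-4,5] → [-4,5] (was [-3,5]); enqueue [2]
  #66 pop 3: in=[-3,5] → [-3,5] (no change)
  #67 pop 1: in=[-4,5] → [-4,5] (was [-3,5]); enqueue [3]
  #68 pop 2: in=[-4,5] → [-2,5] (no change)
  #69 pop 3: in=[-4,5] → [-4,5] (was [-3,5]); enqueue [0,2,4]
  #70 pop 0: in=[-4,5] → [-5,5] (was [-4,5]); enqueue [5]
  #71 pop 2: in=[-5,5] → [-3,5] (was [-2,5]); enqueue [3]
  #72 pop 4: in=[-5,5] → [-5,5] (was [-4,5]); enqueue [1]
  #73 pop 5: in=[-5,5] → [-5,5] (was [-4,5]); enqueue [2]
  #74 pop 3: in=[-4,5] → [-4,5] (no change)
  #75 pop 1: in=[-5,5] → [-5,5] (was [-4,5]); enqueue [3]
  #76 pop 2: in=[-5,5] → [-3,5] (no change)
  #77 pop 3: in=[-5,5] → [-5,5] (was [-4,5]); enqueue [0,2,4]
  #78 pop 0: in=[-5,5] → [-5,5] (no change)
  #79 pop 2: in=[-5,5] → [-3,5] (no change)
  #80 pop 4: in=[-5,5] → [-5,5] (no change)

Fixpoint:
  val[0] = [-5,5]
  val[1] = [-5,5]
  val[2] = [-3,5]
  val[3] = [-5,5]
  val[4] = [-5,5]
  val[5] = [-5,5]

80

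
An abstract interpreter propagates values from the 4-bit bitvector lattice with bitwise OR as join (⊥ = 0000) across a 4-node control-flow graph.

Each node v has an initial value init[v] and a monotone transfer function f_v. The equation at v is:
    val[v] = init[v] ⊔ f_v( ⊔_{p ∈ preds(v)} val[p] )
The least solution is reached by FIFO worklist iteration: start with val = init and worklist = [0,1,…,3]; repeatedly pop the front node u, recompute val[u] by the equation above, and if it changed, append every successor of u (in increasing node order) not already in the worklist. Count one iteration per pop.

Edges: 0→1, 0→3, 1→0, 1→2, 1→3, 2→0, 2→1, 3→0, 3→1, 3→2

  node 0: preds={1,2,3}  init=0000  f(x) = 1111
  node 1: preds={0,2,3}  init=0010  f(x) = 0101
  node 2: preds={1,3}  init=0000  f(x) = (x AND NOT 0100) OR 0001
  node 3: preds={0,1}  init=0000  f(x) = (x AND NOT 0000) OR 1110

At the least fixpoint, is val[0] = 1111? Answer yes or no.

Worklist (9 pops):
  #1 pop 0: in=0010 → 1111 (was 0000); enqueue []
  #2 pop 1: in=1111 → 0111 (was 0010); enqueue [0]
  #3 pop 2: in=0111 → 0011 (was 0000); enqueue [1]
  #4 pop 3: in=1111 → 1111 (was 0000); enqueue [2]
  #5 pop 0: in=1111 → 1111 (no change)
  #6 pop 1: in=1111 → 0111 (no change)
  #7 pop 2: in=1111 → 1011 (was 0011); enqueue [0,1]
  #8 pop 0: in=1111 → 1111 (no change)
  #9 pop 1: in=1111 → 0111 (no change)

Fixpoint:
  val[0] = 1111
  val[1] = 0111
  val[2] = 1011
  val[3] = 1111

yes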